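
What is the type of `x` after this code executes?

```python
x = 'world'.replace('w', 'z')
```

str.replace() returns str

str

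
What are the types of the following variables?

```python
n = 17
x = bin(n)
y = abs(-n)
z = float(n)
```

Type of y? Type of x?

abs() of int returns int; bin() returns str

int, str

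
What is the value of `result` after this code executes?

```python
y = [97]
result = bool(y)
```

y = [97]; result = True

True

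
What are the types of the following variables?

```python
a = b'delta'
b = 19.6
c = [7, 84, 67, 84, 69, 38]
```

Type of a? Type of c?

a is assigned a bytes literal (b'...' prefix); c is assigned a list literal (square brackets)

bytes, list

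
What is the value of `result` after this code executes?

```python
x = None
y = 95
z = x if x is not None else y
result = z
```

x = None; y = 95; z = 95; result = 95

95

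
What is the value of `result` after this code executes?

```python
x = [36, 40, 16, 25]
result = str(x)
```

x = [36, 40, 16, 25]; result = '[36, 40, 16, 25]'

'[36, 40, 16, 25]'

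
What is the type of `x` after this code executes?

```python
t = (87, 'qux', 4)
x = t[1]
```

Index 1 of tuple is a str literal

str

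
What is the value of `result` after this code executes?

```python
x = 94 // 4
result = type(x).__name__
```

x is int; result = 'int'

'int'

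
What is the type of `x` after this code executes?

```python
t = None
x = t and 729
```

'and' returns first falsy value (None)

NoneType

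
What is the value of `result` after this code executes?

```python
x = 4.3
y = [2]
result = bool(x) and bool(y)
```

x = 4.3; y = [2]; result = True

True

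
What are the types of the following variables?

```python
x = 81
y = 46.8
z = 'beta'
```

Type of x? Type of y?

x is assigned a bare integer (no decimal point), so it is an int; y is assigned a number with a decimal point, so it is a float

int, float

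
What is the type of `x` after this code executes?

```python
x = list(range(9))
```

list(range()) returns list

list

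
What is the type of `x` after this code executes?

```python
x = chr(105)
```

chr() returns str (single char)

str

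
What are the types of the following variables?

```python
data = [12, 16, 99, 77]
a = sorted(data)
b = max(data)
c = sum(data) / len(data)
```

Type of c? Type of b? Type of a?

int / int = float; max of ints returns int; sorted() returns list

float, int, list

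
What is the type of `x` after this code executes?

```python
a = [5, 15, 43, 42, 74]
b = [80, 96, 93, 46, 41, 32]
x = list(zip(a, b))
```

list(zip()) returns a list of tuples

list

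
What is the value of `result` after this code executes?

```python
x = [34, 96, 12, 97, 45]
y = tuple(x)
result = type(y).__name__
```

x is list; y is tuple; result = 'tuple'

'tuple'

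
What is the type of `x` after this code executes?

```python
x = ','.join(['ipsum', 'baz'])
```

str.join() returns str

str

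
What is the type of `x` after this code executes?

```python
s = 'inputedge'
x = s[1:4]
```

Slicing a str returns str

str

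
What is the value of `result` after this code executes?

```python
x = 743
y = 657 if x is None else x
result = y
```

x = 743; y = 743; result = 743

743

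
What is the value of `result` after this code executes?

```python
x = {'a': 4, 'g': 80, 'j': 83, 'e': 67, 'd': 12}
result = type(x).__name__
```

x is dict; result = 'dict'

'dict'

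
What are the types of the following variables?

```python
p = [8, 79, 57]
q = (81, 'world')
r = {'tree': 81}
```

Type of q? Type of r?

q is assigned a tuple (parenthesized, comma-separated values); r is assigned a dict literal ({key: value})

tuple, dict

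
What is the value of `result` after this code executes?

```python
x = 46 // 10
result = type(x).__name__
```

x is int; result = 'int'

'int'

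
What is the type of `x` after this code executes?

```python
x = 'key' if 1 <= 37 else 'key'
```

Both branches of conditional are str

str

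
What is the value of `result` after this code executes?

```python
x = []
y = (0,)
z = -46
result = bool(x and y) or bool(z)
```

x = []; y = (0,); z = -46; result = True

True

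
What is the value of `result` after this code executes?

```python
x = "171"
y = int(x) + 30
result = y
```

x = '171'; y = 201; result = 201

201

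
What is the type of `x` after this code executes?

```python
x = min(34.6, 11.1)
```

min() of floats returns float

float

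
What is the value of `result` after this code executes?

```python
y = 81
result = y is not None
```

y = 81; result = True

True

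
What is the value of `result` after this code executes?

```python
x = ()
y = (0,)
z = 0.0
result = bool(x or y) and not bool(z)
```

x = (); y = (0,); z = 0.0; result = True

True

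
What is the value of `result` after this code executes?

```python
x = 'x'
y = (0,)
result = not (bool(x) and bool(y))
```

x = 'x'; y = (0,); result = False

False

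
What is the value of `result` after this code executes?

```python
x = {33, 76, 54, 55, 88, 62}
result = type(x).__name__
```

x is set; result = 'set'

'set'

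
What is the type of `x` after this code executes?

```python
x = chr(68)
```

chr() returns str (single char)

str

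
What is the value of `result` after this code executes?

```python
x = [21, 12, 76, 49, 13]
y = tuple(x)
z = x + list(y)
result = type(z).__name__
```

x is list; y is tuple; z is list; result = 'list'

'list'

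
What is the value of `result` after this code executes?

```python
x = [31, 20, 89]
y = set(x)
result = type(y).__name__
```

x is list; y is set; result = 'set'

'set'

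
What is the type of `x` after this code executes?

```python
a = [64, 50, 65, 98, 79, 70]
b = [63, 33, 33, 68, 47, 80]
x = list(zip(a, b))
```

list(zip()) returns a list of tuples

list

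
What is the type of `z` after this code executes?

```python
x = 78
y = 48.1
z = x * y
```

int * float = float

float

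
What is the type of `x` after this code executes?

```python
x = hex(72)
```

hex() returns str representation

str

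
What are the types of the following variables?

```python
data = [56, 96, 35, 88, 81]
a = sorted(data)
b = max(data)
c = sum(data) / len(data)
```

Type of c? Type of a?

int / int = float; sorted() returns list

float, list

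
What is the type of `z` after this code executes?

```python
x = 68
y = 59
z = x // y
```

int // int = int

int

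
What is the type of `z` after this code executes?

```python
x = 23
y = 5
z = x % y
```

int % int = int

int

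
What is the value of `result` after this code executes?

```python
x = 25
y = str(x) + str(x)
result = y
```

x = 25; y = '2525'; result = '2525'

'2525'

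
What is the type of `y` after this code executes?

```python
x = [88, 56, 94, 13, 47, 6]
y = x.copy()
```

list.copy() returns list

list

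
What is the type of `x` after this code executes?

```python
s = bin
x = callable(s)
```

callable() returns bool

bool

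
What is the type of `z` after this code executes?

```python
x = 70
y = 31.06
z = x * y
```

int * float = float

float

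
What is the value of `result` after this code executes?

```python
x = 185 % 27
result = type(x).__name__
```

x is int; result = 'int'

'int'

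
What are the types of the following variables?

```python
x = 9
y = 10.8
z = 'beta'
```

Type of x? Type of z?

x is assigned a bare integer (no decimal point), so it is an int; z is assigned a quoted string literal, so it is a str

int, str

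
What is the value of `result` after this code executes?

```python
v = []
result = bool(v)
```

v = []; result = False

False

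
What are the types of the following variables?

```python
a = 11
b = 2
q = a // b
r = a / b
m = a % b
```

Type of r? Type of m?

/ returns float; % of ints returns int

float, int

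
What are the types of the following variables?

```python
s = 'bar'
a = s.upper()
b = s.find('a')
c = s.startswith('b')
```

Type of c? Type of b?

startswith() returns bool; find() returns int

bool, int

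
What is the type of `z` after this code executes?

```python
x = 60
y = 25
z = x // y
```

int // int = int

int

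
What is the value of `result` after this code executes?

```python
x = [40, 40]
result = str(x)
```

x = [40, 40]; result = '[40, 40]'

'[40, 40]'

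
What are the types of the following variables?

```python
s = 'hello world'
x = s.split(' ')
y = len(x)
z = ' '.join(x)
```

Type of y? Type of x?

len() returns int; str.split() returns list

int, list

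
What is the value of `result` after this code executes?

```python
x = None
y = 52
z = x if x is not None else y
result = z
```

x = None; y = 52; z = 52; result = 52

52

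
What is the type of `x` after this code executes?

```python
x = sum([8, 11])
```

sum() of ints returns int

int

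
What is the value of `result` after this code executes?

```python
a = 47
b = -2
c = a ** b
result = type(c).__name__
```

a is int; b is int; c is float; result = 'float'

'float'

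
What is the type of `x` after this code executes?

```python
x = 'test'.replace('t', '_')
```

str.replace() returns str

str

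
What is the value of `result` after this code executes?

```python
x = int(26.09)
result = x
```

x = 26; result = 26

26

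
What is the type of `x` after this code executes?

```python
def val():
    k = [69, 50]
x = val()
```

Function without return returns None

NoneType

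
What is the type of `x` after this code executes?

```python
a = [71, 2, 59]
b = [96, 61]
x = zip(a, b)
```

zip() returns a zip object

zip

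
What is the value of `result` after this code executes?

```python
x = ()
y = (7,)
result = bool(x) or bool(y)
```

x = (); y = (7,); result = True

True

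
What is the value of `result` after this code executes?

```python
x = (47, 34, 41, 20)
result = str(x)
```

x = (47, 34, 41, 20); result = '(47, 34, 41, 20)'

'(47, 34, 41, 20)'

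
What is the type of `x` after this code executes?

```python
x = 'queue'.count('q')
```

str.count() returns int

int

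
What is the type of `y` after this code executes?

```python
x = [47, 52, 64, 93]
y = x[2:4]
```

Slicing a list returns a list

list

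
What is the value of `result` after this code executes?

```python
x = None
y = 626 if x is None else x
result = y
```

x = None; y = 626; result = 626

626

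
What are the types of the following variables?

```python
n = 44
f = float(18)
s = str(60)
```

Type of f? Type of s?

f is assigned the result of calling float(), which returns a float; s is assigned the result of calling str(), which returns a str

float, str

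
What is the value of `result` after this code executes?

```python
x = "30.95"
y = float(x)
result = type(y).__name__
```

x is str; y is float; result = 'float'

'float'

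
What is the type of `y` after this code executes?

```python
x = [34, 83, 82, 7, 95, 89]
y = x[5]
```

Indexing list[int] returns int

int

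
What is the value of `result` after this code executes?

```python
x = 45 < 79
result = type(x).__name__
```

x is bool; result = 'bool'

'bool'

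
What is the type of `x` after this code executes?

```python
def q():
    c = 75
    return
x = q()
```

Bare return returns None

NoneType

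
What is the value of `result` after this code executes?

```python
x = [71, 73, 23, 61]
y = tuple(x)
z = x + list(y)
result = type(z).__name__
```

x is list; y is tuple; z is list; result = 'list'

'list'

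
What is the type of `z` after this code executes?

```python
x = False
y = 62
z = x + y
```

bool + int = int (bool is subclass of int)

int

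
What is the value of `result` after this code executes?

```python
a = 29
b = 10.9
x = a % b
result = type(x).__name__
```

a is int; b is float; x is float; result = 'float'

'float'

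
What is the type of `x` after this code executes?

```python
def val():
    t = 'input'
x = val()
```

Function without return returns None

NoneType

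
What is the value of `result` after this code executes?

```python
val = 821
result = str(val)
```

val = 821; result = '821'

'821'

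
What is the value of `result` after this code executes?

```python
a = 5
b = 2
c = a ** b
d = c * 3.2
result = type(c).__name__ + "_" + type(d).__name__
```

a is int; b is int; c is int; d is float; result = 'int_float'

'int_float'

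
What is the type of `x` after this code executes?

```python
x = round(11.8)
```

round() with no decimal places returns int

int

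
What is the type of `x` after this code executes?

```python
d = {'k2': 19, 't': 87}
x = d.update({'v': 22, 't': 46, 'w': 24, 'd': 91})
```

dict.update() returns None

NoneType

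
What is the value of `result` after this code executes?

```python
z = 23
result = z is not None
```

z = 23; result = True

True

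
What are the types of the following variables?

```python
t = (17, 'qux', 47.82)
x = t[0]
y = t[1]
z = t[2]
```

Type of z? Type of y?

tuple[2] is float; tuple[1] is str

float, str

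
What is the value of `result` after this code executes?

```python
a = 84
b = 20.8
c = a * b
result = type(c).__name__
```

a is int; b is float; c is float; result = 'float'

'float'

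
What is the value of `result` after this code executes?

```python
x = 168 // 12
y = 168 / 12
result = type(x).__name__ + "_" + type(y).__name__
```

x is int; y is float; result = 'int_float'

'int_float'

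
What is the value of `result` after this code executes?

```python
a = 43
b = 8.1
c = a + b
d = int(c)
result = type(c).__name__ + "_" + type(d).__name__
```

a is int; b is float; c is float; d is int; result = 'float_int'

'float_int'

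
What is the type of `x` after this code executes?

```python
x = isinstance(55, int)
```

isinstance() returns bool

bool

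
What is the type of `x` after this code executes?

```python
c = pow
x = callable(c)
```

callable() returns bool

bool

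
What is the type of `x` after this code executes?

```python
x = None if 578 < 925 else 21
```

578 < 925 is True, so the if branch is taken

NoneType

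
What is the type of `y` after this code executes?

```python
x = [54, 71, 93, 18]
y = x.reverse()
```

list.reverse() returns None

NoneType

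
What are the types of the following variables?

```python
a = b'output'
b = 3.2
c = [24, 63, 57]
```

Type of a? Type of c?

a is assigned a bytes literal (b'...' prefix); c is assigned a list literal (square brackets)

bytes, list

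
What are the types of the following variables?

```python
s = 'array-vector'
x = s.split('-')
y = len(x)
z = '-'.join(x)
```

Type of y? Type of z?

len() returns int; str.join() returns str

int, str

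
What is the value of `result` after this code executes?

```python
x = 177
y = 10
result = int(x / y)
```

x = 177; y = 10; result = 17

17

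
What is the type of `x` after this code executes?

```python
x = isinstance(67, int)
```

isinstance() returns bool

bool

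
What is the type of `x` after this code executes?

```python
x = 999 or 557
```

'or' returns first truthy value (int)

int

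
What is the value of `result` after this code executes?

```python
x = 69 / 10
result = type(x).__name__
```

x is float; result = 'float'

'float'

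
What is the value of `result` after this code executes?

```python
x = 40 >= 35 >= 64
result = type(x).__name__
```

x is bool; result = 'bool'

'bool'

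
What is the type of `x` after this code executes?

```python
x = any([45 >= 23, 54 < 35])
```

any() returns bool

bool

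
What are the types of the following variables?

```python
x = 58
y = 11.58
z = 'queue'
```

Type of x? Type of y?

x is assigned a bare integer (no decimal point), so it is an int; y is assigned a number with a decimal point, so it is a float

int, float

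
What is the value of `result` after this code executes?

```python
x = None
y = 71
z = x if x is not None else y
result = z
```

x = None; y = 71; z = 71; result = 71

71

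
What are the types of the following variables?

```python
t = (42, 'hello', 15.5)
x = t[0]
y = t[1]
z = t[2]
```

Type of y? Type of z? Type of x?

tuple[1] is str; tuple[2] is float; tuple[0] is int

str, float, int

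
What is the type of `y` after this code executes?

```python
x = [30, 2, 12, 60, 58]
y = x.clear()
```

list.clear() returns None

NoneType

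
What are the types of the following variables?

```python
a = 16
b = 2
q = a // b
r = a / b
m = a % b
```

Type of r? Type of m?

/ returns float; % of ints returns int

float, int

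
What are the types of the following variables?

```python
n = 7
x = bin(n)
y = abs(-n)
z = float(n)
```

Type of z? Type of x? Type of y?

float() returns float; bin() returns str; abs() of int returns int

float, str, int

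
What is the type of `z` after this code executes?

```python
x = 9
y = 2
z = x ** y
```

positive int ** positive int = int

int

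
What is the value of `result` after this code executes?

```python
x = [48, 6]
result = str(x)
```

x = [48, 6]; result = '[48, 6]'

'[48, 6]'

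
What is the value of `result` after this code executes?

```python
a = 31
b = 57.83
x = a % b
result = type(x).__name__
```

a is int; b is float; x is float; result = 'float'

'float'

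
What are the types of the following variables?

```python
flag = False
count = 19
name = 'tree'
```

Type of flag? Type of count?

flag is assigned the constant False, which has type bool; count is assigned a bare integer (no decimal point), so it is an int

bool, int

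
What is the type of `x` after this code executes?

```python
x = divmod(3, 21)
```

divmod() returns tuple of (quotient, remainder)

tuple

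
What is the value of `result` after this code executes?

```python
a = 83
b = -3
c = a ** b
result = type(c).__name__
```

a is int; b is int; c is float; result = 'float'

'float'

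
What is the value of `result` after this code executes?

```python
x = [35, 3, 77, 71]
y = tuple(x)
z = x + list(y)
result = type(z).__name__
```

x is list; y is tuple; z is list; result = 'list'

'list'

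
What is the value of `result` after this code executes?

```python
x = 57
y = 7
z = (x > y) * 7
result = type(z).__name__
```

x is int; y is int; z is int; result = 'int'

'int'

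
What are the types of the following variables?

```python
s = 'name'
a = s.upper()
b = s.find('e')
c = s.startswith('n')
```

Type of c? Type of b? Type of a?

startswith() returns bool; find() returns int; upper() returns str

bool, int, str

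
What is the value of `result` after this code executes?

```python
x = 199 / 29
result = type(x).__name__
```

x is float; result = 'float'

'float'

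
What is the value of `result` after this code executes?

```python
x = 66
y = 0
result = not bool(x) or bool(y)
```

x = 66; y = 0; result = False

False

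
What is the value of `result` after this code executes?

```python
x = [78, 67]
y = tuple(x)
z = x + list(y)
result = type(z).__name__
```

x is list; y is tuple; z is list; result = 'list'

'list'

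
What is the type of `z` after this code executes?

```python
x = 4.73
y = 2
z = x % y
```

float % int = float

float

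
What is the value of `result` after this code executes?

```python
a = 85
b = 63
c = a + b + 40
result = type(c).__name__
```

a is int; b is int; c is int; result = 'int'

'int'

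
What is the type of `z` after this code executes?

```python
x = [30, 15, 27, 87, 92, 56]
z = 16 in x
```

'in' operator returns bool

bool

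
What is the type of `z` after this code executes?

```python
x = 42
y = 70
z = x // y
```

int // int = int

int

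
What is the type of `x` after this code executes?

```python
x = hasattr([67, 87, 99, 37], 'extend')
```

hasattr() returns bool

bool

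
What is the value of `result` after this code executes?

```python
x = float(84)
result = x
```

x = 84.0; result = 84.0

84.0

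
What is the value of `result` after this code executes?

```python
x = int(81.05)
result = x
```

x = 81; result = 81

81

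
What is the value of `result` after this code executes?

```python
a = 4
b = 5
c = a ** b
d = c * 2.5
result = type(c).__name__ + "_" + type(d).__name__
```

a is int; b is int; c is int; d is float; result = 'int_float'

'int_float'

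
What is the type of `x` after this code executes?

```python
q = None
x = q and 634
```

'and' returns first falsy value (None)

NoneType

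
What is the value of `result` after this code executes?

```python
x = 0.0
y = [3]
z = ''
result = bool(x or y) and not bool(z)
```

x = 0.0; y = [3]; z = ''; result = True

True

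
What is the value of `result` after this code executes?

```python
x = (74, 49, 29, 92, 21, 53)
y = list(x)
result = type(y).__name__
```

x is tuple; y is list; result = 'list'

'list'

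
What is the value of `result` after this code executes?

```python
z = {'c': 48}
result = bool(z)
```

z = {'c': 48}; result = True

True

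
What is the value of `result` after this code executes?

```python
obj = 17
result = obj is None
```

obj = 17; result = False

False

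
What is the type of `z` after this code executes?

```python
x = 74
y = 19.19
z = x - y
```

int - float = float

float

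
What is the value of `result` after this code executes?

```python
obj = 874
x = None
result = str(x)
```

obj = 874; x = None; result = 'None'

'None'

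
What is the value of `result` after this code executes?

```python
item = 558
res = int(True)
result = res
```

item = 558; res = 1; result = 1

1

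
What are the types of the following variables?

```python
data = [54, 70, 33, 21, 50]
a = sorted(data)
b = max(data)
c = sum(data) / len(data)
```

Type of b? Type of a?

max of ints returns int; sorted() returns list

int, list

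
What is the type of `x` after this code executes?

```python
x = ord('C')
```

ord() returns int (code point)

int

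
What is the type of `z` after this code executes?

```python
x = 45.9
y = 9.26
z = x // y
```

float // float = float

float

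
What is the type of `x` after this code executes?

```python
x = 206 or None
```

'or' returns first truthy value

int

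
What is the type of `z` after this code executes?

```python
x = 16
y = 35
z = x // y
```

int // int = int

int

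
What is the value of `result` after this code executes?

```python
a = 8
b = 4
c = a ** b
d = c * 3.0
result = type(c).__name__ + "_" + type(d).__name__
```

a is int; b is int; c is int; d is float; result = 'int_float'

'int_float'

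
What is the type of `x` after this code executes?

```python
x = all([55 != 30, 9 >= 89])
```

all() returns bool

bool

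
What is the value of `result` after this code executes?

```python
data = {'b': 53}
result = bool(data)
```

data = {'b': 53}; result = True

True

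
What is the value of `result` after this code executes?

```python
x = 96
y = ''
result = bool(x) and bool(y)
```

x = 96; y = ''; result = False

False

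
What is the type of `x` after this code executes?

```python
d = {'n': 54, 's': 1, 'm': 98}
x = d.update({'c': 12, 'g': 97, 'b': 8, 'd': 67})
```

dict.update() returns None

NoneType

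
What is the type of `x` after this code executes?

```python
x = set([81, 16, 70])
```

set() constructor returns set

set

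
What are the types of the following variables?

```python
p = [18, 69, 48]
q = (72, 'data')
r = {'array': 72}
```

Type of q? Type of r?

q is assigned a tuple (parenthesized, comma-separated values); r is assigned a dict literal ({key: value})

tuple, dict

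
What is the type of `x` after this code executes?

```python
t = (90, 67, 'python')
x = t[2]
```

Index 2 of tuple is a str literal

str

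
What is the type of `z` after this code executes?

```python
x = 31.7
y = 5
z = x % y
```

float % int = float

float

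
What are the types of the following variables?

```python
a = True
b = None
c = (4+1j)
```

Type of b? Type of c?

b is assigned None, whose type is NoneType; c is assigned (4+1j), an int plus an imaginary literal (j suffix), which evaluates to complex

NoneType, complex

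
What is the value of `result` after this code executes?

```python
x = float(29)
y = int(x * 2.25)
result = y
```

x = 29.0; y = 65; result = 65

65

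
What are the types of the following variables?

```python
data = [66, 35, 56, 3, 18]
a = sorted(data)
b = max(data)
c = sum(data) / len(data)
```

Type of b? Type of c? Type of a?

max of ints returns int; int / int = float; sorted() returns list

int, float, list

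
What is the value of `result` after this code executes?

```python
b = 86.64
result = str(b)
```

b = 86.64; result = '86.64'

'86.64'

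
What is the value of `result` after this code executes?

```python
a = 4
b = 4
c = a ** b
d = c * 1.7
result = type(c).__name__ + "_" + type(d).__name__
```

a is int; b is int; c is int; d is float; result = 'int_float'

'int_float'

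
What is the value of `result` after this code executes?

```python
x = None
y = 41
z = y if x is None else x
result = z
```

x = None; y = 41; z = 41; result = 41

41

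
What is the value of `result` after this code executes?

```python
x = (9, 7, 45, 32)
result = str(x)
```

x = (9, 7, 45, 32); result = '(9, 7, 45, 32)'

'(9, 7, 45, 32)'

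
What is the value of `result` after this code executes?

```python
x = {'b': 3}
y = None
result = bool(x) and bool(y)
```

x = {'b': 3}; y = None; result = False

False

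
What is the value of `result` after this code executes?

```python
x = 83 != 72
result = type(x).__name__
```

x is bool; result = 'bool'

'bool'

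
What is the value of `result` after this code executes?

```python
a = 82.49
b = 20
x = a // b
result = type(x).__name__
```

a is float; b is int; x is float; result = 'float'

'float'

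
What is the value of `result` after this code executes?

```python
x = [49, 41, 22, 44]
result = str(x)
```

x = [49, 41, 22, 44]; result = '[49, 41, 22, 44]'

'[49, 41, 22, 44]'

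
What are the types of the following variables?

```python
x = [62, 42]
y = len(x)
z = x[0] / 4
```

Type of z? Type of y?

int / int = float; len() returns int

float, int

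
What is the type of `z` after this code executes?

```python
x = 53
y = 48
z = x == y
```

Comparison returns bool

bool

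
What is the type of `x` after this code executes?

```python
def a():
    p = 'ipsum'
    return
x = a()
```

Bare return returns None

NoneType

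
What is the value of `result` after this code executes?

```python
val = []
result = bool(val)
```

val = []; result = False

False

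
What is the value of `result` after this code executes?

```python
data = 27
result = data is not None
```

data = 27; result = True

True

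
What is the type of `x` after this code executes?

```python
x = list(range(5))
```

list(range()) returns list

list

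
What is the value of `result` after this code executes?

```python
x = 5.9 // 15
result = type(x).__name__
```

x is float; result = 'float'

'float'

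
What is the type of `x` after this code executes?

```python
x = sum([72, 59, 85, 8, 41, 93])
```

sum() of ints returns int

int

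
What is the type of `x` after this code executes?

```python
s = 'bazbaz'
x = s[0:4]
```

Slicing a str returns str

str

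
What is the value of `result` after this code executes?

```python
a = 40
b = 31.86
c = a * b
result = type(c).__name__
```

a is int; b is float; c is float; result = 'float'

'float'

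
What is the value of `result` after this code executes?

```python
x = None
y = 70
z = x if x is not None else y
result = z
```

x = None; y = 70; z = 70; result = 70

70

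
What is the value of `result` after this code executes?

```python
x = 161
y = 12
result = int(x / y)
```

x = 161; y = 12; result = 13

13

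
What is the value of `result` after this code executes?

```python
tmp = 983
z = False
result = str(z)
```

tmp = 983; z = False; result = 'False'

'False'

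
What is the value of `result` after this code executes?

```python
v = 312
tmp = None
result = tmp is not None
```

v = 312; tmp = None; result = False

False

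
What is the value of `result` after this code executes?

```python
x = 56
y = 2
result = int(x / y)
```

x = 56; y = 2; result = 28

28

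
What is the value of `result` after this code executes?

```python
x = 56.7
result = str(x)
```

x = 56.7; result = '56.7'

'56.7'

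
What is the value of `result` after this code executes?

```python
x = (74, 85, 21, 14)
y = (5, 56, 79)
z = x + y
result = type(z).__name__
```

x is tuple; y is tuple; z is tuple; result = 'tuple'

'tuple'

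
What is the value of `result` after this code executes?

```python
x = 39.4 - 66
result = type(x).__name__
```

x is float; result = 'float'

'float'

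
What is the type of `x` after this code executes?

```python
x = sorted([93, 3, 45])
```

sorted() always returns list

list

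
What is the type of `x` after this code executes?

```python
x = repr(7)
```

repr() returns str

str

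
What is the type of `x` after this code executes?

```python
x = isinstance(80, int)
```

isinstance() returns bool

bool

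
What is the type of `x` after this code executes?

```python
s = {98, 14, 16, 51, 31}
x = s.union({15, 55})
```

set.union() returns a new set

set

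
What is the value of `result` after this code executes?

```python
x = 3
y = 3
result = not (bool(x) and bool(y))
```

x = 3; y = 3; result = False

False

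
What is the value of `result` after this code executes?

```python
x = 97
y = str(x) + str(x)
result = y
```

x = 97; y = '9797'; result = '9797'

'9797'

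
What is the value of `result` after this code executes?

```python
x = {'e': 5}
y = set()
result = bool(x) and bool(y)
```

x = {'e': 5}; y = set(); result = False

False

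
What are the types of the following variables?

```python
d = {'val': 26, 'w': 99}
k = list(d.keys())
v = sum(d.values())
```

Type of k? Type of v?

list() converts to list; sum of ints is int

list, int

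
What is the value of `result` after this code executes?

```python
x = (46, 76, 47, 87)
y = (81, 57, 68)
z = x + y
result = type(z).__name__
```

x is tuple; y is tuple; z is tuple; result = 'tuple'

'tuple'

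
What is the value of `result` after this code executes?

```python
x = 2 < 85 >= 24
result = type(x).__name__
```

x is bool; result = 'bool'

'bool'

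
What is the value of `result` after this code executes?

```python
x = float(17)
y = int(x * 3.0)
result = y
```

x = 17.0; y = 51; result = 51

51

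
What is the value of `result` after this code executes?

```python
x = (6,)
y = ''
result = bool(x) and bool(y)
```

x = (6,); y = ''; result = False

False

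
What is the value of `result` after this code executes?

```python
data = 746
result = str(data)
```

data = 746; result = '746'

'746'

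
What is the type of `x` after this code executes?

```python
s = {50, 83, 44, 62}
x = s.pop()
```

Popping from set[int] returns int

int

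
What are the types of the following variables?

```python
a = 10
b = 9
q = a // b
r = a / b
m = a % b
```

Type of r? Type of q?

/ returns float; // returns int

float, int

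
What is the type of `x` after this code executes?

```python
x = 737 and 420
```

'and' with truthy values returns last operand (int)

int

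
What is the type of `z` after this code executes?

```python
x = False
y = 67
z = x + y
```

bool + int = int (bool is subclass of int)

int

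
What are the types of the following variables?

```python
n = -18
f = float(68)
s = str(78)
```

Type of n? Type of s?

n is assigned a bare integer (no decimal point), so it is an int; s is assigned the result of calling str(), which returns a str

int, str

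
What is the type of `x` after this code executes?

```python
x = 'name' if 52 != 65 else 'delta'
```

Both branches of conditional are str

str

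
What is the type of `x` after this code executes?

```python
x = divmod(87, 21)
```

divmod() returns tuple of (quotient, remainder)

tuple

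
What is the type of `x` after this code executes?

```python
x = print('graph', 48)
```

print() returns None

NoneType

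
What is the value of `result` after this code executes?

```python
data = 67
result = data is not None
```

data = 67; result = True

True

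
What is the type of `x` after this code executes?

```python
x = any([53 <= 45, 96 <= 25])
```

any() returns bool

bool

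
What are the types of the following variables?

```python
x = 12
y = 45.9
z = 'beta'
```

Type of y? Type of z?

y is assigned a number with a decimal point, so it is a float; z is assigned a quoted string literal, so it is a str

float, str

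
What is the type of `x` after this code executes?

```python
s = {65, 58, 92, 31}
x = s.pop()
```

Popping from set[int] returns int

int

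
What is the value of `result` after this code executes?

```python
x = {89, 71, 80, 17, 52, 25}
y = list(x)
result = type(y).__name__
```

x is set; y is list; result = 'list'

'list'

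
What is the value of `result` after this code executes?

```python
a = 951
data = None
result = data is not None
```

a = 951; data = None; result = False

False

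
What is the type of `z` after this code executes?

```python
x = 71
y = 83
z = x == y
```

Equality comparison returns bool

bool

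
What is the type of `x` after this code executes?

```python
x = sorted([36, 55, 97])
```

sorted() always returns list

list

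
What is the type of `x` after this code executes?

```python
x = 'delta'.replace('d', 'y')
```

str.replace() returns str

str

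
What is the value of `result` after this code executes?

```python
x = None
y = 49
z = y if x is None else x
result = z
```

x = None; y = 49; z = 49; result = 49

49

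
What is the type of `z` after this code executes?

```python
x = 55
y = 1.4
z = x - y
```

int - float = float

float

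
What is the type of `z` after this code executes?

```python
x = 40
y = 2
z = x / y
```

int / int = float

float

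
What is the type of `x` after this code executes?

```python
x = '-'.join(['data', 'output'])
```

str.join() returns str

str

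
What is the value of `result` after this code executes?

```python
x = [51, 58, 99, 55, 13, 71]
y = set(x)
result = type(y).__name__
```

x is list; y is set; result = 'set'

'set'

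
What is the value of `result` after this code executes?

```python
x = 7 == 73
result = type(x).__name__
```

x is bool; result = 'bool'

'bool'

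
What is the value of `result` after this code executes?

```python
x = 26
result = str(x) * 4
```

x = 26; result = '26262626'

'26262626'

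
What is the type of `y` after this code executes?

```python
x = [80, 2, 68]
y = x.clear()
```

list.clear() returns None

NoneType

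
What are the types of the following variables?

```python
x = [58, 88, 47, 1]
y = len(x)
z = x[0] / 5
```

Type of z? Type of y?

int / int = float; len() returns int

float, int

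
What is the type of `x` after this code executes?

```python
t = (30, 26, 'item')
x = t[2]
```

Index 2 of tuple is a str literal

str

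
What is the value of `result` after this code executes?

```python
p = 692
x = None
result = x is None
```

p = 692; x = None; result = True

True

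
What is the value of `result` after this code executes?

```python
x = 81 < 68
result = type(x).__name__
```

x is bool; result = 'bool'

'bool'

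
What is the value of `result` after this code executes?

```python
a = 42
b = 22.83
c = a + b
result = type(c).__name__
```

a is int; b is float; c is float; result = 'float'

'float'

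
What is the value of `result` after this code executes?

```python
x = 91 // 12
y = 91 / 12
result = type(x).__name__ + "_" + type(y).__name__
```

x is int; y is float; result = 'int_float'

'int_float'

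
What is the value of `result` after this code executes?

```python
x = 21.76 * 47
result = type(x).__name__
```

x is float; result = 'float'

'float'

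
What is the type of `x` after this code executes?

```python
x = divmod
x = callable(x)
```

callable() returns bool

bool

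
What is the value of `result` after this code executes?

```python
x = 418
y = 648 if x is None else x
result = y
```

x = 418; y = 418; result = 418

418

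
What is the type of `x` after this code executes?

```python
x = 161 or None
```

'or' returns first truthy value

int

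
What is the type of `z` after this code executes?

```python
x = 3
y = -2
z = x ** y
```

int ** negative = float

float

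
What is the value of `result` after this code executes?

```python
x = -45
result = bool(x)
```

x = -45; result = True

True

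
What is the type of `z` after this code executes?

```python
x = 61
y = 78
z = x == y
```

Equality comparison returns bool

bool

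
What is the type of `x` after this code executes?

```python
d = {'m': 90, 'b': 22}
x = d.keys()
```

.keys() returns dict_keys view

dict_keys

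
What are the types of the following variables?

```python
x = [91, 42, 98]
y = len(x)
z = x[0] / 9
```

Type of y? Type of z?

len() returns int; int / int = float

int, float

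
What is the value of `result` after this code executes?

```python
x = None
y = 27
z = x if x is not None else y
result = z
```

x = None; y = 27; z = 27; result = 27

27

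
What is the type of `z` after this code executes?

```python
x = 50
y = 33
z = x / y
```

int / int = float

float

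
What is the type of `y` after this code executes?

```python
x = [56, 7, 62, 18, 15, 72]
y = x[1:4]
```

Slicing a list returns a list

list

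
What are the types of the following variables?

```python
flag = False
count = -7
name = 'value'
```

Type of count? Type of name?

count is assigned a bare integer (no decimal point), so it is an int; name is assigned a quoted string literal, so it is a str

int, str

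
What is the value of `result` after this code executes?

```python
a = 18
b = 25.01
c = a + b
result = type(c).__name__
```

a is int; b is float; c is float; result = 'float'

'float'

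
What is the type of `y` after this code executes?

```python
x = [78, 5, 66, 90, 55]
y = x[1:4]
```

Slicing a list returns a list

list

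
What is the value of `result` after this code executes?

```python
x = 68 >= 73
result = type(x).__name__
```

x is bool; result = 'bool'

'bool'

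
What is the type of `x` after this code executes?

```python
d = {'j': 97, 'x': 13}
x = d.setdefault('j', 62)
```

dict.setdefault() returns the (existing or default) value

int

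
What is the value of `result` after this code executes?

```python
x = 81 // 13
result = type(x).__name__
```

x is int; result = 'int'

'int'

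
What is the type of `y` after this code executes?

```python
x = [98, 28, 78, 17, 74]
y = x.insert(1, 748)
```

list.insert() returns None

NoneType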